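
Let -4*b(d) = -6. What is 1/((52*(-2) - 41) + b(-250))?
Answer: -2/287 ≈ -0.0069686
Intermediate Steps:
b(d) = 3/2 (b(d) = -¼*(-6) = 3/2)
1/((52*(-2) - 41) + b(-250)) = 1/((52*(-2) - 41) + 3/2) = 1/((-104 - 41) + 3/2) = 1/(-145 + 3/2) = 1/(-287/2) = -2/287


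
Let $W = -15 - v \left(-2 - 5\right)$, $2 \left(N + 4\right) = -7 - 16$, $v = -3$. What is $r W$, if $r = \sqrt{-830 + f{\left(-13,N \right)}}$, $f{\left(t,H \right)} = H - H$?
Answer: $- 36 i \sqrt{830} \approx - 1037.2 i$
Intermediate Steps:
$N = - \frac{31}{2}$ ($N = -4 + \frac{-7 - 16}{2} = -4 + \frac{1}{2} \left(-23\right) = -4 - \frac{23}{2} = - \frac{31}{2} \approx -15.5$)
$f{\left(t,H \right)} = 0$
$r = i \sqrt{830}$ ($r = \sqrt{-830 + 0} = \sqrt{-830} = i \sqrt{830} \approx 28.81 i$)
$W = -36$ ($W = -15 - - 3 \left(-2 - 5\right) = -15 - \left(-3\right) \left(-7\right) = -15 - 21 = -36$)
$r W = i \sqrt{830} \left(-36\right) = - 36 i \sqrt{830}$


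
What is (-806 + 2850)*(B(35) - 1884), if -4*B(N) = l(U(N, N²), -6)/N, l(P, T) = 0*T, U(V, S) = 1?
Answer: -3850896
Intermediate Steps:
l(P, T) = 0
B(N) = 0 (B(N) = -0/N = -¼*0 = 0)
(-806 + 2850)*(B(35) - 1884) = (-806 + 2850)*(0 - 1884) = 2044*(-1884) = -3850896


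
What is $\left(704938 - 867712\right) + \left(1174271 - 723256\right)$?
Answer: $288241$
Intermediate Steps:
$\left(704938 - 867712\right) + \left(1174271 - 723256\right) = -162774 + \left(1174271 - 723256\right) = -162774 + 451015 = 288241$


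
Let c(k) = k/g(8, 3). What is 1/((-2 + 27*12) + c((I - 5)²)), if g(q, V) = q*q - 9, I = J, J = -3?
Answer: 55/17774 ≈ 0.0030944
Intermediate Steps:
I = -3
g(q, V) = -9 + q² (g(q, V) = q² - 9 = -9 + q²)
c(k) = k/55 (c(k) = k/(-9 + 8²) = k/(-9 + 64) = k/55)
1/((-2 + 27*12) + c((I - 5)²)) = 1/((-2 + 27*12) + (-3 - 5)²/55) = 1/((-2 + 324) + (1/55)*(-8)²) = 1/(322 + (1/55)*64) = 1/(322 + 64/55) = 1/(17774/55) = 55/17774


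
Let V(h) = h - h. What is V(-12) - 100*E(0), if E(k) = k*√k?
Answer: 0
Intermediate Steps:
V(h) = 0
E(k) = k^(3/2)
V(-12) - 100*E(0) = 0 - 100*0^(3/2) = 0 - 100*0 = 0 + 0 = 0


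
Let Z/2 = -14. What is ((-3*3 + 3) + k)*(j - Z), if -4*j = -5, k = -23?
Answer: -3393/4 ≈ -848.25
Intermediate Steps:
j = 5/4 (j = -¼*(-5) = 5/4 ≈ 1.2500)
Z = -28 (Z = 2*(-14) = -28)
((-3*3 + 3) + k)*(j - Z) = ((-3*3 + 3) - 23)*(5/4 - 1*(-28)) = ((-9 + 3) - 23)*(5/4 + 28) = (-6 - 23)*(117/4) = -29*117/4 = -3393/4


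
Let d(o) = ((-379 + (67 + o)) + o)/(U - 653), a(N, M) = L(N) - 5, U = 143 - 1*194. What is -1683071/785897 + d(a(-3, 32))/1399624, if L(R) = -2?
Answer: -829194502885797/387186026560256 ≈ -2.1416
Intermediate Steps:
U = -51 (U = 143 - 194 = -51)
a(N, M) = -7 (a(N, M) = -2 - 5 = -7)
d(o) = 39/88 - o/352 (d(o) = ((-379 + (67 + o)) + o)/(-51 - 653) = ((-312 + o) + o)/(-704) = (-312 + 2*o)*(-1/704) = 39/88 - o/352)
-1683071/785897 + d(a(-3, 32))/1399624 = -1683071/785897 + (39/88 - 1/352*(-7))/1399624 = -1683071*1/785897 + (39/88 + 7/352)*(1/1399624) = -1683071/785897 + (163/352)*(1/1399624) = -1683071/785897 + 163/492667648 = -829194502885797/387186026560256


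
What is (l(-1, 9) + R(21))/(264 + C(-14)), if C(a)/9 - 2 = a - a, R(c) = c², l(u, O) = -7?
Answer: 217/141 ≈ 1.5390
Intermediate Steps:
C(a) = 18 (C(a) = 18 + 9*(a - a) = 18 + 9*0 = 18 + 0 = 18)
(l(-1, 9) + R(21))/(264 + C(-14)) = (-7 + 21²)/(264 + 18) = (-7 + 441)/282 = 434*(1/282) = 217/141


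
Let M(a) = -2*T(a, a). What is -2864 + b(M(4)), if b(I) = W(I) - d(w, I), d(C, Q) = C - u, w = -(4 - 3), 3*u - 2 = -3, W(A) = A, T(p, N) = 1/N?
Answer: -17183/6 ≈ -2863.8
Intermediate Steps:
u = -⅓ (u = ⅔ + (⅓)*(-3) = ⅔ - 1 = -⅓ ≈ -0.33333)
w = -1 (w = -1*1 = -1)
M(a) = -2/a
d(C, Q) = ⅓ + C (d(C, Q) = C - 1*(-⅓) = C + ⅓ = ⅓ + C)
b(I) = ⅔ + I (b(I) = I - (⅓ - 1) = I - 1*(-⅔) = I + ⅔ = ⅔ + I)
-2864 + b(M(4)) = -2864 + (⅔ - 2/4) = -2864 + (⅔ - 2*¼) = -2864 + (⅔ - ½) = -2864 + ⅙ = -17183/6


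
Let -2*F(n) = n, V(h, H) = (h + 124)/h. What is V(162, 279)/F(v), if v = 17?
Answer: -286/1377 ≈ -0.20770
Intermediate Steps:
V(h, H) = (124 + h)/h
F(n) = -n/2
V(162, 279)/F(v) = ((124 + 162)/162)/((-½*17)) = ((1/162)*286)/(-17/2) = (143/81)*(-2/17) = -286/1377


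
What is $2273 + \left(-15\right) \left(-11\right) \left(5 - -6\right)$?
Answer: $4088$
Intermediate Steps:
$2273 + \left(-15\right) \left(-11\right) \left(5 - -6\right) = 2273 + 165 \left(5 + 6\right) = 2273 + 165 \cdot 11 = 2273 + 1815 = 4088$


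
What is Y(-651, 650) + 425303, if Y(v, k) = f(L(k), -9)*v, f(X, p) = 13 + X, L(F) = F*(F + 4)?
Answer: -276323260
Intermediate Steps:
L(F) = F*(4 + F)
Y(v, k) = v*(13 + k*(4 + k)) (Y(v, k) = (13 + k*(4 + k))*v = v*(13 + k*(4 + k)))
Y(-651, 650) + 425303 = -651*(13 + 650*(4 + 650)) + 425303 = -651*(13 + 650*654) + 425303 = -651*(13 + 425100) + 425303 = -651*425113 + 425303 = -276748563 + 425303 = -276323260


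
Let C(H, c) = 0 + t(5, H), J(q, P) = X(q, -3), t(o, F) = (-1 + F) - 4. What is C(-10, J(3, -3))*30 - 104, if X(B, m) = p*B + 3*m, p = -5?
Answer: -554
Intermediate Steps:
X(B, m) = -5*B + 3*m
t(o, F) = -5 + F
J(q, P) = -9 - 5*q (J(q, P) = -5*q + 3*(-3) = -5*q - 9 = -9 - 5*q)
C(H, c) = -5 + H (C(H, c) = 0 + (-5 + H) = -5 + H)
C(-10, J(3, -3))*30 - 104 = (-5 - 10)*30 - 104 = -15*30 - 104 = -450 - 104 = -554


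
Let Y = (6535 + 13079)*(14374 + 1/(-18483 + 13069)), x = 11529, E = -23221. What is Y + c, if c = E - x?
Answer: 763094860595/2707 ≈ 2.8190e+8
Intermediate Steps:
c = -34750 (c = -23221 - 1*11529 = -23221 - 11529 = -34750)
Y = 763188928845/2707 (Y = 19614*(14374 + 1/(-5414)) = 19614*(14374 - 1/5414) = 19614*(77820835/5414) = 763188928845/2707 ≈ 2.8193e+8)
Y + c = 763188928845/2707 - 34750 = 763094860595/2707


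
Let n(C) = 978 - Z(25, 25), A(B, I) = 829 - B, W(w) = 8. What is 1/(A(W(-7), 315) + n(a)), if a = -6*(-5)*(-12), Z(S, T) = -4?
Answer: 1/1803 ≈ 0.00055463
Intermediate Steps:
a = -360 (a = 30*(-12) = -360)
n(C) = 982 (n(C) = 978 - 1*(-4) = 978 + 4 = 982)
1/(A(W(-7), 315) + n(a)) = 1/((829 - 1*8) + 982) = 1/((829 - 8) + 982) = 1/(821 + 982) = 1/1803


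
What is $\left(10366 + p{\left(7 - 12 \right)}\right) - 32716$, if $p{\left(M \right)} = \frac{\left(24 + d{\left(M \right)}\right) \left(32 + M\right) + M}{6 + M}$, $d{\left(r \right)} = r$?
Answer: $-21842$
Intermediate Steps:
$p{\left(M \right)} = \frac{M + \left(24 + M\right) \left(32 + M\right)}{6 + M}$ ($p{\left(M \right)} = \frac{\left(24 + M\right) \left(32 + M\right) + M}{6 + M} = \frac{M + \left(24 + M\right) \left(32 + M\right)}{6 + M}$)
$\left(10366 + p{\left(7 - 12 \right)}\right) - 32716 = \left(10366 + \frac{768 + \left(7 - 12\right)^{2} + 57 \left(7 - 12\right)}{6 + \left(7 - 12\right)}\right) - 32716 = \left(10366 + \frac{768 + \left(-5\right)^{2} + 57 \left(-5\right)}{6 - 5}\right) - 32716 = \left(10366 + \frac{768 + 25 - 285}{1}\right) - 32716 = \left(10366 + 1 \cdot 508\right) - 32716 = \left(10366 + 508\right) - 32716 = 10874 - 32716 = -21842$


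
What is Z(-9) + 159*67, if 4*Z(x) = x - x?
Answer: 10653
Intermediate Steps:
Z(x) = 0 (Z(x) = (x - x)/4 = (1/4)*0 = 0)
Z(-9) + 159*67 = 0 + 159*67 = 0 + 10653 = 10653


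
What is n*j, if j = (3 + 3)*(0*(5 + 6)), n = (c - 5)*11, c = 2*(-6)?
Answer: 0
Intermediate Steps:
c = -12
n = -187 (n = (-12 - 5)*11 = -17*11 = -187)
j = 0 (j = 6*(0*11) = 6*0 = 0)
n*j = -187*0 = 0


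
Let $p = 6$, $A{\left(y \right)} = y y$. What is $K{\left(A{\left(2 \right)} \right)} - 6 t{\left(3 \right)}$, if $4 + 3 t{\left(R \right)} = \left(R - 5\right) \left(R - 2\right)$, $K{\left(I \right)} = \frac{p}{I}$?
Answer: $\frac{27}{2} \approx 13.5$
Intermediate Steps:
$A{\left(y \right)} = y^{2}$
$K{\left(I \right)} = \frac{6}{I}$
$t{\left(R \right)} = - \frac{4}{3} + \frac{\left(-5 + R\right) \left(-2 + R\right)}{3}$ ($t{\left(R \right)} = - \frac{4}{3} + \frac{\left(R - 5\right) \left(R - 2\right)}{3} = - \frac{4}{3} + \frac{\left(-5 + R\right) \left(-2 + R\right)}{3}$)
$K{\left(A{\left(2 \right)} \right)} - 6 t{\left(3 \right)} = \frac{6}{2^{2}} - 6 \left(2 - 7 + \frac{3^{2}}{3}\right) = \frac{6}{4} - 6 \left(2 - 7 + \frac{1}{3} \cdot 9\right) = 6 \cdot \frac{1}{4} - 6 \left(2 - 7 + 3\right) = \frac{3}{2} - -12 = \frac{3}{2} + 12 = \frac{27}{2}$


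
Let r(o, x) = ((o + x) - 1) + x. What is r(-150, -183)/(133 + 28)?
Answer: -517/161 ≈ -3.2112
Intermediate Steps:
r(o, x) = -1 + o + 2*x (r(o, x) = (-1 + o + x) + x = -1 + o + 2*x)
r(-150, -183)/(133 + 28) = (-1 - 150 + 2*(-183))/(133 + 28) = (-1 - 150 - 366)/161 = (1/161)*(-517) = -517/161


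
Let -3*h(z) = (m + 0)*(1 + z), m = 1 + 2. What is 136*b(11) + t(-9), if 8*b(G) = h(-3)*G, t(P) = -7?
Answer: 367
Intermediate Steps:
m = 3
h(z) = -1 - z (h(z) = -(3 + 0)*(1 + z)/3 = -(1 + z) = -(3 + 3*z)/3 = -1 - z)
b(G) = G/4 (b(G) = ((-1 - 1*(-3))*G)/8 = ((-1 + 3)*G)/8 = (2*G)/8 = G/4)
136*b(11) + t(-9) = 136*((¼)*11) - 7 = 136*(11/4) - 7 = 374 - 7 = 367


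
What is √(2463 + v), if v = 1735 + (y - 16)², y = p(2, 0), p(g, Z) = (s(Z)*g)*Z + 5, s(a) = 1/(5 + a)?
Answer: √4319 ≈ 65.719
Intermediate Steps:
p(g, Z) = 5 + Z*g/(5 + Z) (p(g, Z) = (g/(5 + Z))*Z + 5 = Z*g/(5 + Z) + 5 = 5 + Z*g/(5 + Z))
y = 5 (y = (25 + 5*0 + 0*2)/(5 + 0) = (25 + 0 + 0)/5 = (⅕)*25 = 5)
v = 1856 (v = 1735 + (5 - 16)² = 1735 + (-11)² = 1735 + 121 = 1856)
√(2463 + v) = √(2463 + 1856) = √4319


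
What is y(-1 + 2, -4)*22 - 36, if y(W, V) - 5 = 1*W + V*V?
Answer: 448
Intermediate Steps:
y(W, V) = 5 + W + V**2 (y(W, V) = 5 + (1*W + V*V) = 5 + (W + V**2) = 5 + W + V**2)
y(-1 + 2, -4)*22 - 36 = (5 + (-1 + 2) + (-4)**2)*22 - 36 = (5 + 1 + 16)*22 - 36 = 22*22 - 36 = 484 - 36 = 448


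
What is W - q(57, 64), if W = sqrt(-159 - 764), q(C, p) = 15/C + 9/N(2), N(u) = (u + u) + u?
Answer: -67/38 + I*sqrt(923) ≈ -1.7632 + 30.381*I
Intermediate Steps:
N(u) = 3*u (N(u) = 2*u + u = 3*u)
q(C, p) = 3/2 + 15/C (q(C, p) = 15/C + 9/((3*2)) = 15/C + 9/6 = 15/C + 9*(1/6) = 15/C + 3/2 = 3/2 + 15/C)
W = I*sqrt(923) (W = sqrt(-923) = I*sqrt(923) ≈ 30.381*I)
W - q(57, 64) = I*sqrt(923) - (3/2 + 15/57) = I*sqrt(923) - (3/2 + 15*(1/57)) = I*sqrt(923) - (3/2 + 5/19) = I*sqrt(923) - 1*67/38 = I*sqrt(923) - 67/38 = -67/38 + I*sqrt(923)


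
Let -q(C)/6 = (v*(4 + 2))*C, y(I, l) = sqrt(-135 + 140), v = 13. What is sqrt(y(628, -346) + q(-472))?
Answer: sqrt(220896 + sqrt(5)) ≈ 470.00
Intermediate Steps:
y(I, l) = sqrt(5)
q(C) = -468*C (q(C) = -6*13*(4 + 2)*C = -6*13*6*C = -468*C)
sqrt(y(628, -346) + q(-472)) = sqrt(sqrt(5) - 468*(-472)) = sqrt(sqrt(5) + 220896) = sqrt(220896 + sqrt(5))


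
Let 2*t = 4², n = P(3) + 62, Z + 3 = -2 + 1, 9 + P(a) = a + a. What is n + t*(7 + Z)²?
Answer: 131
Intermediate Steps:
P(a) = -9 + 2*a (P(a) = -9 + (a + a) = -9 + 2*a)
Z = -4 (Z = -3 + (-2 + 1) = -3 - 1 = -4)
n = 59 (n = (-9 + 2*3) + 62 = (-9 + 6) + 62 = -3 + 62 = 59)
t = 8 (t = (½)*4² = (½)*16 = 8)
n + t*(7 + Z)² = 59 + 8*(7 - 4)² = 59 + 8*3² = 59 + 8*9 = 59 + 72 = 131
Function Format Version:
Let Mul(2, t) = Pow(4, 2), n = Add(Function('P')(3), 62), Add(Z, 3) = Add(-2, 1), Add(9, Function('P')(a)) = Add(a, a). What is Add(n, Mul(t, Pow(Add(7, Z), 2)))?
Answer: 131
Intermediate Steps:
Function('P')(a) = Add(-9, Mul(2, a)) (Function('P')(a) = Add(-9, Add(a, a)) = Add(-9, Mul(2, a)))
Z = -4 (Z = Add(-3, Add(-2, 1)) = Add(-3, -1) = -4)
n = 59 (n = Add(Add(-9, Mul(2, 3)), 62) = Add(Add(-9, 6), 62) = Add(-3, 62) = 59)
t = 8 (t = Mul(Rational(1, 2), Pow(4, 2)) = Mul(Rational(1, 2), 16) = 8)
Add(n, Mul(t, Pow(Add(7, Z), 2))) = Add(59, Mul(8, Pow(Add(7, -4), 2))) = Add(59, Mul(8, Pow(3, 2))) = Add(59, Mul(8, 9)) = Add(59, 72) = 131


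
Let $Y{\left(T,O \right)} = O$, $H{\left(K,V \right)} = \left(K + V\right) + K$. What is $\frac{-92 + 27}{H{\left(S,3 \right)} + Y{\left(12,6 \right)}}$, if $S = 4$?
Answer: $- \frac{65}{17} \approx -3.8235$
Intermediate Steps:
$H{\left(K,V \right)} = V + 2 K$
$\frac{-92 + 27}{H{\left(S,3 \right)} + Y{\left(12,6 \right)}} = \frac{-92 + 27}{\left(3 + 2 \cdot 4\right) + 6} = - \frac{65}{\left(3 + 8\right) + 6} = - \frac{65}{11 + 6} = - \frac{65}{17}$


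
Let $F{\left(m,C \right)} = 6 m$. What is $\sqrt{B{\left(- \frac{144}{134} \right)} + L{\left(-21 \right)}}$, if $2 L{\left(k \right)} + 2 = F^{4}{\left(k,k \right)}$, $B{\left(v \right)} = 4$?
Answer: $\sqrt{126023691} \approx 11226.0$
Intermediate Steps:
$L{\left(k \right)} = -1 + 648 k^{4}$ ($L{\left(k \right)} = -1 + \frac{\left(6 k\right)^{4}}{2} = -1 + \frac{1296 k^{4}}{2} = -1 + 648 k^{4}$)
$\sqrt{B{\left(- \frac{144}{134} \right)} + L{\left(-21 \right)}} = \sqrt{4 - \left(1 - 648 \left(-21\right)^{4}\right)} = \sqrt{4 + \left(-1 + 648 \cdot 194481\right)} = \sqrt{4 + \left(-1 + 126023688\right)} = \sqrt{4 + 126023687} = \sqrt{126023691}$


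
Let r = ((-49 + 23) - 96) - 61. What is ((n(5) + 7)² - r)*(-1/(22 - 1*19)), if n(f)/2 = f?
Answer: -472/3 ≈ -157.33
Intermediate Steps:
n(f) = 2*f
r = -183 (r = (-26 - 96) - 61 = -122 - 61 = -183)
((n(5) + 7)² - r)*(-1/(22 - 1*19)) = ((2*5 + 7)² - 1*(-183))*(-1/(22 - 1*19)) = ((10 + 7)² + 183)*(-1/(22 - 19)) = (17² + 183)*(-1/3) = (289 + 183)*(-1*⅓) = 472*(-⅓) = -472/3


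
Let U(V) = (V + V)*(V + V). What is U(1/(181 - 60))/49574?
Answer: 2/362906467 ≈ 5.5111e-9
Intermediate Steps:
U(V) = 4*V² (U(V) = (2*V)*(2*V) = 4*V²)
U(1/(181 - 60))/49574 = (4*(1/(181 - 60))²)/49574 = (4*(1/121)²)*(1/49574) = (4*(1/14641))*(1/49574) = (4/14641)*(1/49574) = 2/362906467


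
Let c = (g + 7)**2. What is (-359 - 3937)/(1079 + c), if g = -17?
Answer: -1432/393 ≈ -3.6438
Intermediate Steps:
c = 100 (c = (-17 + 7)**2 = (-10)**2 = 100)
(-359 - 3937)/(1079 + c) = (-359 - 3937)/(1079 + 100) = -4296/1179 = -4296*1/1179 = -1432/393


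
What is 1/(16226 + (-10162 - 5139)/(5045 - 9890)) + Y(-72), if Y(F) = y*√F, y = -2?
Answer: 4845/78630271 - 12*I*√2 ≈ 6.1617e-5 - 16.971*I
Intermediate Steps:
Y(F) = -2*√F
1/(16226 + (-10162 - 5139)/(5045 - 9890)) + Y(-72) = 1/(16226 + (-10162 - 5139)/(5045 - 9890)) - 12*I*√2 = 1/(16226 - 15301/(-4845)) - 12*I*√2 = 1/(16226 - 15301*(-1/4845)) - 12*I*√2 = 1/(16226 + 15301/4845) - 12*I*√2 = 1/(78630271/4845) - 12*I*√2 = 4845/78630271 - 12*I*√2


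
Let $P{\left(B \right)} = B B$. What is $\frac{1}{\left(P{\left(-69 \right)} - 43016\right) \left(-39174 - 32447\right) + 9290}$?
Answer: $\frac{1}{2739870645} \approx 3.6498 \cdot 10^{-10}$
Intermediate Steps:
$P{\left(B \right)} = B^{2}$
$\frac{1}{\left(P{\left(-69 \right)} - 43016\right) \left(-39174 - 32447\right) + 9290} = \frac{1}{\left(\left(-69\right)^{2} - 43016\right) \left(-39174 - 32447\right) + 9290} = \frac{1}{\left(4761 - 43016\right) \left(-71621\right) + 9290} = \frac{1}{\left(-38255\right) \left(-71621\right) + 9290} = \frac{1}{2739861355 + 9290} = \frac{1}{2739870645}$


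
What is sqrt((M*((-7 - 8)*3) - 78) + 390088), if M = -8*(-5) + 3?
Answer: 95*sqrt(43) ≈ 622.96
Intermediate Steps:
M = 43 (M = 40 + 3 = 43)
sqrt((M*((-7 - 8)*3) - 78) + 390088) = sqrt((43*((-7 - 8)*3) - 78) + 390088) = sqrt((43*(-15*3) - 78) + 390088) = sqrt((43*(-45) - 78) + 390088) = sqrt((-1935 - 78) + 390088) = sqrt(-2013 + 390088) = sqrt(388075) = 95*sqrt(43)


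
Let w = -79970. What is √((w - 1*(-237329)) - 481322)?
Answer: I*√323963 ≈ 569.18*I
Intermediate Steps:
√((w - 1*(-237329)) - 481322) = √((-79970 - 1*(-237329)) - 481322) = √((-79970 + 237329) - 481322) = √(157359 - 481322) = √(-323963) = I*√323963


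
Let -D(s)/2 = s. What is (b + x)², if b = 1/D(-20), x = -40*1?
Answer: 2556801/1600 ≈ 1598.0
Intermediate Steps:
D(s) = -2*s
x = -40
b = 1/40 (b = 1/(-2*(-20)) = 1/40 ≈ 0.025000)
(b + x)² = (1/40 - 40)² = (-1599/40)² = 2556801/1600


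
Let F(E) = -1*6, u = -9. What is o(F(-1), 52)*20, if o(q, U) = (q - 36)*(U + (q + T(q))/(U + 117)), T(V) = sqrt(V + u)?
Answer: -7376880/169 - 840*I*sqrt(15)/169 ≈ -43650.0 - 19.25*I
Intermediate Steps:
T(V) = sqrt(-9 + V) (T(V) = sqrt(V - 9) = sqrt(-9 + V))
F(E) = -6
o(q, U) = (-36 + q)*(U + (q + sqrt(-9 + q))/(117 + U)) (o(q, U) = (q - 36)*(U + (q + sqrt(-9 + q))/(U + 117)) = (-36 + q)*(U + (q + sqrt(-9 + q))/(117 + U)))
o(F(-1), 52)*20 = (((-6)**2 - 4212*52 - 36*(-6) - 36*52**2 - 36*sqrt(-9 - 6) - 6*52**2 - 6*sqrt(-9 - 6) + 117*52*(-6))/(117 + 52))*20 = ((36 - 219024 + 216 - 36*2704 - 36*I*sqrt(15) - 6*2704 - 6*I*sqrt(15) - 36504)/169)*20 = ((36 - 219024 + 216 - 97344 - 36*I*sqrt(15) - 16224 - 6*I*sqrt(15) - 36504)/169)*20 = ((-368844 - 42*I*sqrt(15))/169)*20 = (-368844/169 - 42*I*sqrt(15)/169)*20 = -7376880/169 - 840*I*sqrt(15)/169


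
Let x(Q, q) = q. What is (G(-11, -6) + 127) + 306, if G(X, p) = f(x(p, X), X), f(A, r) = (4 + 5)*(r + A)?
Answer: 235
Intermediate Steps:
f(A, r) = 9*A + 9*r (f(A, r) = 9*(A + r) = 9*A + 9*r)
G(X, p) = 18*X (G(X, p) = 9*X + 9*X = 18*X)
(G(-11, -6) + 127) + 306 = (18*(-11) + 127) + 306 = (-198 + 127) + 306 = -71 + 306 = 235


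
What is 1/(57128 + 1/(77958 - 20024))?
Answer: 57934/3309653553 ≈ 1.7505e-5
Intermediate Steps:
1/(57128 + 1/(77958 - 20024)) = 1/(57128 + 1/57934) = 1/(3309653553/57934) = 57934/3309653553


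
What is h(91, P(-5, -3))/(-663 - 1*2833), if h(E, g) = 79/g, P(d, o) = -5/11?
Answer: 869/17480 ≈ 0.049714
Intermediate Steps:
P(d, o) = -5/11 (P(d, o) = -5*1/11 = -5/11)
h(91, P(-5, -3))/(-663 - 1*2833) = (79/(-5/11))/(-663 - 1*2833) = (79*(-11/5))/(-663 - 2833) = -869/5/(-3496) = -869/5*(-1/3496) = 869/17480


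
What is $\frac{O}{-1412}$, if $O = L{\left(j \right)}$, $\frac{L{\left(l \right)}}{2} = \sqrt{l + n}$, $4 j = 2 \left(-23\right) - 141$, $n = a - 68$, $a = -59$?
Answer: $- \frac{i \sqrt{695}}{1412} \approx - 0.018671 i$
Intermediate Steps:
$n = -127$ ($n = -59 - 68 = -127$)
$j = - \frac{187}{4}$ ($j = \frac{2 \left(-23\right) - 141}{4} = \frac{-46 - 141}{4} = \frac{1}{4} \left(-187\right) = - \frac{187}{4} \approx -46.75$)
$L{\left(l \right)} = 2 \sqrt{-127 + l}$ ($L{\left(l \right)} = 2 \sqrt{l - 127} = 2 \sqrt{-127 + l}$)
$O = i \sqrt{695}$ ($O = 2 \sqrt{-127 - \frac{187}{4}} = 2 \sqrt{- \frac{695}{4}} = 2 \frac{i \sqrt{695}}{2} = i \sqrt{695} \approx 26.363 i$)
$\frac{O}{-1412} = \frac{i \sqrt{695}}{-1412} = i \sqrt{695} \left(- \frac{1}{1412}\right) = - \frac{i \sqrt{695}}{1412}$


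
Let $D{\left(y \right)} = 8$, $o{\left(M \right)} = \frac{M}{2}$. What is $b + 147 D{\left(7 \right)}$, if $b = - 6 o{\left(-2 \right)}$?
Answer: $1182$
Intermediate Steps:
$o{\left(M \right)} = \frac{M}{2}$ ($o{\left(M \right)} = M \frac{1}{2} = \frac{M}{2}$)
$b = 6$ ($b = - 6 \cdot \frac{1}{2} \left(-2\right) = \left(-6\right) \left(-1\right) = 6$)
$b + 147 D{\left(7 \right)} = 6 + 147 \cdot 8 = 6 + 1176 = 1182$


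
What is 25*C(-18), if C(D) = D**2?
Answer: 8100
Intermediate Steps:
25*C(-18) = 25*(-18)**2 = 25*324 = 8100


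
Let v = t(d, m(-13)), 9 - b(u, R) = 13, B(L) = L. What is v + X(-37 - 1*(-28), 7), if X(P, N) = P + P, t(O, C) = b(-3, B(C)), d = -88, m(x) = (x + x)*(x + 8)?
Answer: -22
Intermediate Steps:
m(x) = 2*x*(8 + x) (m(x) = (2*x)*(8 + x) = 2*x*(8 + x))
b(u, R) = -4 (b(u, R) = 9 - 1*13 = 9 - 13 = -4)
t(O, C) = -4
X(P, N) = 2*P
v = -4
v + X(-37 - 1*(-28), 7) = -4 + 2*(-37 - 1*(-28)) = -4 + 2*(-37 + 28) = -4 + 2*(-9) = -4 - 18 = -22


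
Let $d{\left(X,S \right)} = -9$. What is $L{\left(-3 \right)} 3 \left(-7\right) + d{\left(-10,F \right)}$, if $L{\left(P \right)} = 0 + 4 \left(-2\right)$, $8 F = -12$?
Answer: $159$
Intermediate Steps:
$F = - \frac{3}{2}$ ($F = \frac{1}{8} \left(-12\right) = - \frac{3}{2} \approx -1.5$)
$L{\left(P \right)} = -8$ ($L{\left(P \right)} = 0 - 8 = -8$)
$L{\left(-3 \right)} 3 \left(-7\right) + d{\left(-10,F \right)} = - 8 \cdot 3 \left(-7\right) - 9 = \left(-8\right) \left(-21\right) - 9 = 168 - 9 = 159$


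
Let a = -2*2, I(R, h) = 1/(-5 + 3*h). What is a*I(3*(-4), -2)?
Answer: 4/11 ≈ 0.36364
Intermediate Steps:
a = -4
a*I(3*(-4), -2) = -4/(-5 + 3*(-2)) = -4/(-5 - 6) = -4/(-11) = -4*(-1/11) = 4/11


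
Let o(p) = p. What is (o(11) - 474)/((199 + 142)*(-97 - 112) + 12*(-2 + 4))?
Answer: 463/71245 ≈ 0.0064987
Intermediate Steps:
(o(11) - 474)/((199 + 142)*(-97 - 112) + 12*(-2 + 4)) = (11 - 474)/((199 + 142)*(-97 - 112) + 12*(-2 + 4)) = -463/(341*(-209) + 12*2) = -463/(-71269 + 24) = -463/(-71245) = -463*(-1/71245) = 463/71245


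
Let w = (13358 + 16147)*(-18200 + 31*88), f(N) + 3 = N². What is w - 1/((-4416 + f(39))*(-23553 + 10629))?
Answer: -17097688725102721/37453752 ≈ -4.5650e+8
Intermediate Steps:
f(N) = -3 + N²
w = -456501360 (w = 29505*(-18200 + 2728) = 29505*(-15472) = -456501360)
w - 1/((-4416 + f(39))*(-23553 + 10629)) = -456501360 - 1/((-4416 + (-3 + 39²))*(-23553 + 10629)) = -456501360 - 1/((-4416 + (-3 + 1521))*(-12924)) = -456501360 - 1/((-4416 + 1518)*(-12924)) = -456501360 - 1/((-2898*(-12924))) = -456501360 - 1/37453752 = -17097688725102721/37453752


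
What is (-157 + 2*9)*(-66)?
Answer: 9174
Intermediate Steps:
(-157 + 2*9)*(-66) = (-157 + 18)*(-66) = -139*(-66) = 9174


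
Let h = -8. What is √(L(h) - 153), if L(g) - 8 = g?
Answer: 3*I*√17 ≈ 12.369*I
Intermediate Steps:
L(g) = 8 + g
√(L(h) - 153) = √((8 - 8) - 153) = √(0 - 153) = √(-153) = 3*I*√17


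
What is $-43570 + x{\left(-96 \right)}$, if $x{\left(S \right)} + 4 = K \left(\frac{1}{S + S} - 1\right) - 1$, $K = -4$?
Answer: $- \frac{2091407}{48} \approx -43571.0$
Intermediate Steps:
$x{\left(S \right)} = -1 - \frac{2}{S}$ ($x{\left(S \right)} = -4 - \left(1 + 4 \left(\frac{1}{S + S} - 1\right)\right) = -4 - \left(1 + 4 \left(\frac{1}{2 S} - 1\right)\right) = -4 - \left(1 + 4 \left(-1 + \frac{1}{2 S}\right)\right) = -4 + \left(\left(4 - \frac{2}{S}\right) - 1\right) = -4 + \left(3 - \frac{2}{S}\right) = -1 - \frac{2}{S}$)
$-43570 + x{\left(-96 \right)} = -43570 + \frac{-2 - -96}{-96} = -43570 - \frac{-2 + 96}{96} = -43570 - \frac{47}{48} = - \frac{2091407}{48}$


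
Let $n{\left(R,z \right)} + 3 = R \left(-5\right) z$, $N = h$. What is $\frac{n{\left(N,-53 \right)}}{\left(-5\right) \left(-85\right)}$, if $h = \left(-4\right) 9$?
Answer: $- \frac{9543}{425} \approx -22.454$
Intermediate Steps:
$h = -36$
$N = -36$
$n{\left(R,z \right)} = -3 - 5 R z$ ($n{\left(R,z \right)} = -3 + R \left(-5\right) z = -3 + - 5 R z = -3 - 5 R z$)
$\frac{n{\left(N,-53 \right)}}{\left(-5\right) \left(-85\right)} = \frac{-3 - \left(-180\right) \left(-53\right)}{\left(-5\right) \left(-85\right)} = \frac{-3 - 9540}{425} = \left(-9543\right) \frac{1}{425} = - \frac{9543}{425}$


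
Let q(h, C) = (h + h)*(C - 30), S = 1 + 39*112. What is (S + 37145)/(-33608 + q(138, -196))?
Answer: -20757/47992 ≈ -0.43251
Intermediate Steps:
S = 4369 (S = 1 + 4368 = 4369)
q(h, C) = 2*h*(-30 + C) (q(h, C) = (2*h)*(-30 + C) = 2*h*(-30 + C))
(S + 37145)/(-33608 + q(138, -196)) = (4369 + 37145)/(-33608 + 2*138*(-30 - 196)) = 41514/(-33608 + 2*138*(-226)) = 41514/(-33608 - 62376) = 41514/(-95984) = 41514*(-1/95984) = -20757/47992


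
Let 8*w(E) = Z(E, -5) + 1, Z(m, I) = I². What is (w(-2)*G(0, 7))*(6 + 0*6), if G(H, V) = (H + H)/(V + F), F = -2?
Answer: 0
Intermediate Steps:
w(E) = 13/4 (w(E) = ((-5)² + 1)/8 = (25 + 1)/8 = (⅛)*26 = 13/4)
G(H, V) = 2*H/(-2 + V) (G(H, V) = (H + H)/(V - 2) = (2*H)/(-2 + V) = 2*H/(-2 + V))
(w(-2)*G(0, 7))*(6 + 0*6) = (13*(2*0/(-2 + 7))/4)*(6 + 0*6) = (13*(2*0/5)/4)*(6 + 0) = (13*(2*0*(⅕))/4)*6 = ((13/4)*0)*6 = 0*6 = 0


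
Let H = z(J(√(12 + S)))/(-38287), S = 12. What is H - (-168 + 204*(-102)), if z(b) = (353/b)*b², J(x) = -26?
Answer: 803117290/38287 ≈ 20976.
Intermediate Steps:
z(b) = 353*b
H = 9178/38287 (H = (353*(-26))/(-38287) = -9178*(-1/38287) = 9178/38287 ≈ 0.23972)
H - (-168 + 204*(-102)) = 9178/38287 - (-168 + 204*(-102)) = 9178/38287 - (-168 - 20808) = 9178/38287 - 1*(-20976) = 9178/38287 + 20976 = 803117290/38287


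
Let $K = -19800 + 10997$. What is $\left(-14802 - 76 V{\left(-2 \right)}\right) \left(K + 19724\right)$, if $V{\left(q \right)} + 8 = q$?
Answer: $-153352682$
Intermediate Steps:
$V{\left(q \right)} = -8 + q$
$K = -8803$
$\left(-14802 - 76 V{\left(-2 \right)}\right) \left(K + 19724\right) = \left(-14802 - 76 \left(-8 - 2\right)\right) \left(-8803 + 19724\right) = \left(-14802 - -760\right) 10921 = \left(-14802 + 760\right) 10921 = \left(-14042\right) 10921 = -153352682$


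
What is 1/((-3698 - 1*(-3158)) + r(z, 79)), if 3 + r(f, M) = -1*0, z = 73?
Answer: -1/543 ≈ -0.0018416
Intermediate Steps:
r(f, M) = -3 (r(f, M) = -3 - 1*0 = -3 + 0 = -3)
1/((-3698 - 1*(-3158)) + r(z, 79)) = 1/((-3698 - 1*(-3158)) - 3) = 1/((-3698 + 3158) - 3) = 1/(-540 - 3) = 1/(-543) = -1/543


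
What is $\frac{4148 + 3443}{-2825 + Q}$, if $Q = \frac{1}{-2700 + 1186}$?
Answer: $- \frac{11492774}{4277051} \approx -2.6871$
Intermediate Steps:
$Q = - \frac{1}{1514}$ ($Q = \frac{1}{-1514} = - \frac{1}{1514} \approx -0.0006605$)
$\frac{4148 + 3443}{-2825 + Q} = \frac{4148 + 3443}{-2825 - \frac{1}{1514}} = \frac{7591}{- \frac{4277051}{1514}} = 7591 \left(- \frac{1514}{4277051}\right) = - \frac{11492774}{4277051}$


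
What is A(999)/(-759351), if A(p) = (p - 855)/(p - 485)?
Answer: -24/65051069 ≈ -3.6894e-7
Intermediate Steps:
A(p) = (-855 + p)/(-485 + p)
A(999)/(-759351) = ((-855 + 999)/(-485 + 999))/(-759351) = (144/514)*(-1/759351) = ((1/514)*144)*(-1/759351) = (72/257)*(-1/759351) = -24/65051069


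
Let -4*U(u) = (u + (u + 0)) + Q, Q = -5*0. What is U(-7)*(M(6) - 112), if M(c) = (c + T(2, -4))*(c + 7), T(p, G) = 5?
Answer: 217/2 ≈ 108.50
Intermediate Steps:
Q = 0
M(c) = (5 + c)*(7 + c) (M(c) = (c + 5)*(c + 7) = (5 + c)*(7 + c))
U(u) = -u/2 (U(u) = -((u + (u + 0)) + 0)/4 = -((u + u) + 0)/4 = -(2*u + 0)/4 = -u/2)
U(-7)*(M(6) - 112) = (-½*(-7))*((35 + 6² + 12*6) - 112) = 7*((35 + 36 + 72) - 112)/2 = 7*(143 - 112)/2 = (7/2)*31 = 217/2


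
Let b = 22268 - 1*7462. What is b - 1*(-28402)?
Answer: 43208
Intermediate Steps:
b = 14806 (b = 22268 - 7462 = 14806)
b - 1*(-28402) = 14806 - 1*(-28402) = 14806 + 28402 = 43208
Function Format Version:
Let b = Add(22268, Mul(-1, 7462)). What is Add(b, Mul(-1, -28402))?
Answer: 43208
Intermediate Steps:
b = 14806 (b = Add(22268, -7462) = 14806)
Add(b, Mul(-1, -28402)) = Add(14806, Mul(-1, -28402)) = Add(14806, 28402) = 43208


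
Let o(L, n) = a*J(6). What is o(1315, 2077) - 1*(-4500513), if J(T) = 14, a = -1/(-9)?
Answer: 40504631/9 ≈ 4.5005e+6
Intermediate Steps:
a = ⅑ (a = -1*(-⅑) = ⅑ ≈ 0.11111)
o(L, n) = 14/9 (o(L, n) = (⅑)*14 = 14/9)
o(1315, 2077) - 1*(-4500513) = 14/9 - 1*(-4500513) = 14/9 + 4500513 = 40504631/9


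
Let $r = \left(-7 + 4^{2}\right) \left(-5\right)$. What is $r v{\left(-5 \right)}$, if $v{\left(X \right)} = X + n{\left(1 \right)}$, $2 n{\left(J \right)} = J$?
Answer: $\frac{405}{2} \approx 202.5$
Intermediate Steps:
$n{\left(J \right)} = \frac{J}{2}$
$v{\left(X \right)} = \frac{1}{2} + X$ ($v{\left(X \right)} = X + \frac{1}{2} \cdot 1 = X + \frac{1}{2} = \frac{1}{2} + X$)
$r = -45$ ($r = \left(-7 + 16\right) \left(-5\right) = 9 \left(-5\right) = -45$)
$r v{\left(-5 \right)} = - 45 \left(\frac{1}{2} - 5\right) = \left(-45\right) \left(- \frac{9}{2}\right) = \frac{405}{2}$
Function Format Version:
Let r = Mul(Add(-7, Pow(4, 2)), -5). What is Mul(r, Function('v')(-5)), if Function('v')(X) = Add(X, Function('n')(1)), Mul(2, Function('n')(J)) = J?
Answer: Rational(405, 2) ≈ 202.50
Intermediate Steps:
Function('n')(J) = Mul(Rational(1, 2), J)
Function('v')(X) = Add(Rational(1, 2), X) (Function('v')(X) = Add(X, Mul(Rational(1, 2), 1)) = Add(X, Rational(1, 2)) = Add(Rational(1, 2), X))
r = -45 (r = Mul(Add(-7, 16), -5) = Mul(9, -5) = -45)
Mul(r, Function('v')(-5)) = Mul(-45, Add(Rational(1, 2), -5)) = Mul(-45, Rational(-9, 2)) = Rational(405, 2)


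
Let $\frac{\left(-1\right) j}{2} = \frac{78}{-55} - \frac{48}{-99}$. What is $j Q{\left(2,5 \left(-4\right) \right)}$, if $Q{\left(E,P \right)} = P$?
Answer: $- \frac{112}{3} \approx -37.333$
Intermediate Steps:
$j = \frac{28}{15}$ ($j = - 2 \left(\frac{78}{-55} - \frac{48}{-99}\right) = - 2 \left(78 \left(- \frac{1}{55}\right) - - \frac{16}{33}\right) = - 2 \left(- \frac{78}{55} + \frac{16}{33}\right) = \left(-2\right) \left(- \frac{14}{15}\right) = \frac{28}{15} \approx 1.8667$)
$j Q{\left(2,5 \left(-4\right) \right)} = \frac{28 \cdot 5 \left(-4\right)}{15} = \frac{28}{15} \left(-20\right) = - \frac{112}{3}$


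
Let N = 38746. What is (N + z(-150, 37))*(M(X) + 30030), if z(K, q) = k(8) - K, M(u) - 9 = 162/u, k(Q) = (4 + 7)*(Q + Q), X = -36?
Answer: 1173507984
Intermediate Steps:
k(Q) = 22*Q (k(Q) = 11*(2*Q) = 22*Q)
M(u) = 9 + 162/u
z(K, q) = 176 - K (z(K, q) = 22*8 - K = 176 - K)
(N + z(-150, 37))*(M(X) + 30030) = (38746 + (176 - 1*(-150)))*((9 + 162/(-36)) + 30030) = (38746 + (176 + 150))*((9 + 162*(-1/36)) + 30030) = (38746 + 326)*((9 - 9/2) + 30030) = 39072*(9/2 + 30030) = 39072*(60069/2) = 1173507984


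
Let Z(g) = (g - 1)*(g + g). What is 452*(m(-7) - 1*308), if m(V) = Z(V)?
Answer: -88592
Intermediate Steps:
Z(g) = 2*g*(-1 + g) (Z(g) = (-1 + g)*(2*g) = 2*g*(-1 + g))
m(V) = 2*V*(-1 + V)
452*(m(-7) - 1*308) = 452*(2*(-7)*(-1 - 7) - 1*308) = 452*(2*(-7)*(-8) - 308) = 452*(112 - 308) = 452*(-196) = -88592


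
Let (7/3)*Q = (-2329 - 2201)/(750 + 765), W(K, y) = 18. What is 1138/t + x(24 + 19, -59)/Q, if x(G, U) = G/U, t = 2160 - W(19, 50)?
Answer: 20991599/19083078 ≈ 1.1000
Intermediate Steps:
t = 2142 (t = 2160 - 1*18 = 2160 - 18 = 2142)
Q = -906/707 (Q = 3*((-2329 - 2201)/(750 + 765))/7 = 3*(-4530/1515)/7 = 3*(-4530*1/1515)/7 = (3/7)*(-302/101) = -906/707 ≈ -1.2815)
1138/t + x(24 + 19, -59)/Q = 1138/2142 + ((24 + 19)/(-59))/(-906/707) = 1138*(1/2142) + (43*(-1/59))*(-707/906) = 569/1071 - 43/59*(-707/906) = 569/1071 + 30401/53454 = 20991599/19083078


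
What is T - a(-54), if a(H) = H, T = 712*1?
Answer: 766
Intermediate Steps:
T = 712
T - a(-54) = 712 - 1*(-54) = 712 + 54 = 766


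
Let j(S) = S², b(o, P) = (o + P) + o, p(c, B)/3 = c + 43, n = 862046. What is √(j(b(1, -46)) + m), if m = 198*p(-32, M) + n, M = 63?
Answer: 6*√24181 ≈ 933.01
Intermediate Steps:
p(c, B) = 129 + 3*c (p(c, B) = 3*(c + 43) = 3*(43 + c) = 129 + 3*c)
b(o, P) = P + 2*o (b(o, P) = (P + o) + o = P + 2*o)
m = 868580 (m = 198*(129 + 3*(-32)) + 862046 = 198*(129 - 96) + 862046 = 198*33 + 862046 = 6534 + 862046 = 868580)
√(j(b(1, -46)) + m) = √((-46 + 2*1)² + 868580) = √((-46 + 2)² + 868580) = √((-44)² + 868580) = √(1936 + 868580) = √870516 = 6*√24181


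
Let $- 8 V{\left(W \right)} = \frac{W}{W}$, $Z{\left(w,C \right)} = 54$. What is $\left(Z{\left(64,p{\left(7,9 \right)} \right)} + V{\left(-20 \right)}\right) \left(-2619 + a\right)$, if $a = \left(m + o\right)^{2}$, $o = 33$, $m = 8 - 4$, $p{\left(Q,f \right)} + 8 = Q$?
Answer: $- \frac{269375}{4} \approx -67344.0$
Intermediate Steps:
$p{\left(Q,f \right)} = -8 + Q$
$m = 4$ ($m = 8 - 4 = 4$)
$V{\left(W \right)} = - \frac{1}{8}$ ($V{\left(W \right)} = - \frac{W \frac{1}{W}}{8} = \left(- \frac{1}{8}\right) 1 = - \frac{1}{8}$)
$a = 1369$ ($a = \left(4 + 33\right)^{2} = 37^{2} = 1369$)
$\left(Z{\left(64,p{\left(7,9 \right)} \right)} + V{\left(-20 \right)}\right) \left(-2619 + a\right) = \left(54 - \frac{1}{8}\right) \left(-2619 + 1369\right) = \frac{431}{8} \left(-1250\right) = - \frac{269375}{4}$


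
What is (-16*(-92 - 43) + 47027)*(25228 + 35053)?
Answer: 2965041547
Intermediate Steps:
(-16*(-92 - 43) + 47027)*(25228 + 35053) = (-16*(-135) + 47027)*60281 = (2160 + 47027)*60281 = 49187*60281 = 2965041547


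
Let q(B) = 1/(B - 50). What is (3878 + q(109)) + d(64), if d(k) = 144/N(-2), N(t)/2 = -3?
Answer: 227387/59 ≈ 3854.0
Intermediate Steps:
N(t) = -6 (N(t) = 2*(-3) = -6)
q(B) = 1/(-50 + B)
d(k) = -24 (d(k) = 144/(-6) = 144*(-1/6) = -24)
(3878 + q(109)) + d(64) = (3878 + 1/(-50 + 109)) - 24 = (3878 + 1/59) - 24 = 228803/59 - 24 = 227387/59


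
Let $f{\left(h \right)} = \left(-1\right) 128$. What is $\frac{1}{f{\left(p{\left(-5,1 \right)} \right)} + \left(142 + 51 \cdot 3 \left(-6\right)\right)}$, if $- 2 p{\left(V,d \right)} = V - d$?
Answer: $- \frac{1}{904} \approx -0.0011062$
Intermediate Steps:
$p{\left(V,d \right)} = \frac{d}{2} - \frac{V}{2}$ ($p{\left(V,d \right)} = - \frac{V - d}{2} = \frac{d}{2} - \frac{V}{2}$)
$f{\left(h \right)} = -128$
$\frac{1}{f{\left(p{\left(-5,1 \right)} \right)} + \left(142 + 51 \cdot 3 \left(-6\right)\right)} = \frac{1}{-128 + \left(142 + 51 \cdot 3 \left(-6\right)\right)} = \frac{1}{-128 + \left(142 + 51 \left(-18\right)\right)} = \frac{1}{-128 + \left(142 - 918\right)} = \frac{1}{-128 - 776} = \frac{1}{-904} = - \frac{1}{904}$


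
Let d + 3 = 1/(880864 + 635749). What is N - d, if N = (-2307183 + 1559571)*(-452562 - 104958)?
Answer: 632137405338082958/1516613 ≈ 4.1681e+11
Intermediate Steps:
d = -4549838/1516613 (d = -3 + 1/(880864 + 635749) = -3 + 1/1516613 = -4549838/1516613 ≈ -3.0000)
N = 416808642240 (N = -747612*(-557520) = 416808642240)
N - d = 416808642240 - 1*(-4549838/1516613) = 416808642240 + 4549838/1516613 = 632137405338082958/1516613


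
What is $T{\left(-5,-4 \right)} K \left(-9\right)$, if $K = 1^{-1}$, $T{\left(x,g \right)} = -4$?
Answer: $36$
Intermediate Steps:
$K = 1$
$T{\left(-5,-4 \right)} K \left(-9\right) = - 4 \cdot 1 \left(-9\right) = \left(-4\right) \left(-9\right) = 36$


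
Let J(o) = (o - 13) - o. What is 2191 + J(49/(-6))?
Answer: 2178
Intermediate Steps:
J(o) = -13 (J(o) = (-13 + o) - o = -13)
2191 + J(49/(-6)) = 2191 - 13 = 2178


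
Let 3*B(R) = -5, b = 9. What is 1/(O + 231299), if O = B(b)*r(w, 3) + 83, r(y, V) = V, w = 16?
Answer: 1/231377 ≈ 4.3219e-6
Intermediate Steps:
B(R) = -5/3 (B(R) = (1/3)*(-5) = -5/3)
O = 78 (O = -5/3*3 + 83 = -5 + 83 = 78)
1/(O + 231299) = 1/(78 + 231299) = 1/231377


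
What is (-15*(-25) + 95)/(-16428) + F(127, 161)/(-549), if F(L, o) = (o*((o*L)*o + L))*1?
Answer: -1451214335897/1503162 ≈ -9.6544e+5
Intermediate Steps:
F(L, o) = o*(L + L*o**2) (F(L, o) = (o*((L*o)*o + L))*1 = (o*(L*o**2 + L))*1 = (o*(L + L*o**2))*1 = o*(L + L*o**2))
(-15*(-25) + 95)/(-16428) + F(127, 161)/(-549) = (-15*(-25) + 95)/(-16428) + (127*161*(1 + 161**2))/(-549) = (375 + 95)*(-1/16428) + (127*161*(1 + 25921))*(-1/549) = 470*(-1/16428) + (127*161*25922)*(-1/549) = -235/8214 + 530027134*(-1/549) = -235/8214 - 530027134/549 = -1451214335897/1503162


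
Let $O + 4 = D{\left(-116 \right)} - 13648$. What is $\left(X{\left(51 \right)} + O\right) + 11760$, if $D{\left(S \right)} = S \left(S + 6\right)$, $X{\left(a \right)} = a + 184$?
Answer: $11103$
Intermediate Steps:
$X{\left(a \right)} = 184 + a$
$D{\left(S \right)} = S \left(6 + S\right)$
$O = -892$ ($O = -4 - \left(13648 + 116 \left(6 - 116\right)\right) = -4 - 888 = -892$)
$\left(X{\left(51 \right)} + O\right) + 11760 = \left(\left(184 + 51\right) - 892\right) + 11760 = \left(235 - 892\right) + 11760 = -657 + 11760 = 11103$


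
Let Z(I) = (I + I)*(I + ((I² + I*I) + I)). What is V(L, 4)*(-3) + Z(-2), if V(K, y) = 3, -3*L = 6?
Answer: -25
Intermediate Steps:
L = -2 (L = -⅓*6 = -2)
Z(I) = 2*I*(2*I + 2*I²) (Z(I) = (2*I)*(I + ((I² + I²) + I)) = (2*I)*(I + (2*I² + I)) = (2*I)*(I + (I + 2*I²)) = (2*I)*(2*I + 2*I²) = 2*I*(2*I + 2*I²))
V(L, 4)*(-3) + Z(-2) = 3*(-3) + 4*(-2)²*(1 - 2) = -9 + 4*4*(-1) = -9 - 16 = -25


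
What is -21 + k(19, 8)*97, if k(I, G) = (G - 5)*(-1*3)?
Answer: -894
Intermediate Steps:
k(I, G) = 15 - 3*G (k(I, G) = (-5 + G)*(-3) = 15 - 3*G)
-21 + k(19, 8)*97 = -21 + (15 - 3*8)*97 = -21 + (15 - 24)*97 = -21 - 9*97 = -21 - 873 = -894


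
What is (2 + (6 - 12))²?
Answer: 16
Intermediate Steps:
(2 + (6 - 12))² = (2 - 6)² = (-4)² = 16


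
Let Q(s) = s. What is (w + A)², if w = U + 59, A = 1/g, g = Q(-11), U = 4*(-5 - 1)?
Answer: 147456/121 ≈ 1218.6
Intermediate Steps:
U = -24 (U = 4*(-6) = -24)
g = -11
A = -1/11 (A = 1/(-11) = -1/11 ≈ -0.090909)
w = 35 (w = -24 + 59 = 35)
(w + A)² = (35 - 1/11)² = (384/11)² = 147456/121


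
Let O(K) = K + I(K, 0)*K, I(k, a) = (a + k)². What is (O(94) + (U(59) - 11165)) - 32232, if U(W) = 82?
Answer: 787363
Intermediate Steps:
O(K) = K + K³ (O(K) = K + (0 + K)²*K = K + K²*K = K + K³)
(O(94) + (U(59) - 11165)) - 32232 = ((94 + 94³) + (82 - 11165)) - 32232 = ((94 + 830584) - 11083) - 32232 = (830678 - 11083) - 32232 = 819595 - 32232 = 787363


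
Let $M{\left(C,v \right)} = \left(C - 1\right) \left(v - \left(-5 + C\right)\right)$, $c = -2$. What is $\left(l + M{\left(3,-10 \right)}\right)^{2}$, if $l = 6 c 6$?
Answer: $7744$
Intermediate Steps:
$l = -72$ ($l = 6 \left(-2\right) 6 = \left(-12\right) 6 = -72$)
$M{\left(C,v \right)} = \left(-1 + C\right) \left(5 + v - C\right)$
$\left(l + M{\left(3,-10 \right)}\right)^{2} = \left(-72 - 16\right)^{2} = \left(-88\right)^{2} = 7744$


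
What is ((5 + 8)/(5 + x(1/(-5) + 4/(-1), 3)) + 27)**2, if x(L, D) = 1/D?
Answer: 221841/256 ≈ 866.57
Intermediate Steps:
((5 + 8)/(5 + x(1/(-5) + 4/(-1), 3)) + 27)**2 = ((5 + 8)/(5 + 1/3) + 27)**2 = (13/(5 + 1/3) + 27)**2 = (13/(16/3) + 27)**2 = (13*(3/16) + 27)**2 = (39/16 + 27)**2 = (471/16)**2 = 221841/256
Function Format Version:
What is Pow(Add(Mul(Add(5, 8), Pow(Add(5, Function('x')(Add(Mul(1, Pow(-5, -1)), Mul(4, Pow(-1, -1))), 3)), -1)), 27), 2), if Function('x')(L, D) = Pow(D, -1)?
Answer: Rational(221841, 256) ≈ 866.57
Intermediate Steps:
Pow(Add(Mul(Add(5, 8), Pow(Add(5, Function('x')(Add(Mul(1, Pow(-5, -1)), Mul(4, Pow(-1, -1))), 3)), -1)), 27), 2) = Pow(Add(Mul(Add(5, 8), Pow(Add(5, Pow(3, -1)), -1)), 27), 2) = Pow(Add(Mul(13, Pow(Add(5, Rational(1, 3)), -1)), 27), 2) = Pow(Add(Mul(13, Pow(Rational(16, 3), -1)), 27), 2) = Pow(Add(Mul(13, Rational(3, 16)), 27), 2) = Pow(Add(Rational(39, 16), 27), 2) = Pow(Rational(471, 16), 2) = Rational(221841, 256)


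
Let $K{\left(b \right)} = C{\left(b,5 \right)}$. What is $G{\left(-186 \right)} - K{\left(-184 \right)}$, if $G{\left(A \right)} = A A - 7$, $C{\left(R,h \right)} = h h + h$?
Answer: $34559$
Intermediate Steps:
$C{\left(R,h \right)} = h + h^{2}$ ($C{\left(R,h \right)} = h^{2} + h = h + h^{2}$)
$K{\left(b \right)} = 30$ ($K{\left(b \right)} = 5 \left(1 + 5\right) = 5 \cdot 6 = 30$)
$G{\left(A \right)} = -7 + A^{2}$ ($G{\left(A \right)} = A^{2} - 7 = -7 + A^{2}$)
$G{\left(-186 \right)} - K{\left(-184 \right)} = \left(-7 + \left(-186\right)^{2}\right) - 30 = \left(-7 + 34596\right) - 30 = 34589 - 30 = 34559$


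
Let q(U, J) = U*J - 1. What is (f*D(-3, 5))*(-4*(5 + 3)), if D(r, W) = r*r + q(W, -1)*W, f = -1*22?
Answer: -14784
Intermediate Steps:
q(U, J) = -1 + J*U (q(U, J) = J*U - 1 = -1 + J*U)
f = -22
D(r, W) = r² + W*(-1 - W) (D(r, W) = r*r + (-1 - W)*W = r² + W*(-1 - W))
(f*D(-3, 5))*(-4*(5 + 3)) = (-22*((-3)² - 1*5*(1 + 5)))*(-4*(5 + 3)) = (-22*(9 - 1*5*6))*(-4*8) = -22*(9 - 30)*(-32) = -22*(-21)*(-32) = 462*(-32) = -14784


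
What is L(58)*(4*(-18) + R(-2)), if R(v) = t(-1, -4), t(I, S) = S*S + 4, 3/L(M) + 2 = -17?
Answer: 156/19 ≈ 8.2105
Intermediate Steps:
L(M) = -3/19 (L(M) = 3/(-2 - 17) = 3/(-19) = 3*(-1/19) = -3/19)
t(I, S) = 4 + S**2 (t(I, S) = S**2 + 4 = 4 + S**2)
R(v) = 20 (R(v) = 4 + (-4)**2 = 4 + 16 = 20)
L(58)*(4*(-18) + R(-2)) = -3*(4*(-18) + 20)/19 = -3*(-72 + 20)/19 = -3/19*(-52) = 156/19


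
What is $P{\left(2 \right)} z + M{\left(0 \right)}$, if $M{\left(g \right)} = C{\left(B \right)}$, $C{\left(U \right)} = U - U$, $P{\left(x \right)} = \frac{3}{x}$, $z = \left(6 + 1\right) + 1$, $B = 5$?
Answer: $12$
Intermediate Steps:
$z = 8$ ($z = 7 + 1 = 8$)
$C{\left(U \right)} = 0$
$M{\left(g \right)} = 0$
$P{\left(2 \right)} z + M{\left(0 \right)} = \frac{3}{2} \cdot 8 + 0 = 12 + 0 = 12$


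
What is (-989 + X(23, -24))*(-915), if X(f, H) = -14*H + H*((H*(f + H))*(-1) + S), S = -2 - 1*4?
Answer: -61305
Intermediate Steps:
S = -6 (S = -2 - 4 = -6)
X(f, H) = -14*H + H*(-6 - H*(H + f)) (X(f, H) = -14*H + H*((H*(f + H))*(-1) - 6) = -14*H + H*((H*(H + f))*(-1) - 6) = -14*H + H*(-H*(H + f) - 6) = -14*H + H*(-6 - H*(H + f)))
(-989 + X(23, -24))*(-915) = (-989 - 1*(-24)*(20 + (-24)² - 24*23))*(-915) = (-989 - 1*(-24)*(20 + 576 - 552))*(-915) = (-989 - 1*(-24)*44)*(-915) = (-989 + 1056)*(-915) = 67*(-915) = -61305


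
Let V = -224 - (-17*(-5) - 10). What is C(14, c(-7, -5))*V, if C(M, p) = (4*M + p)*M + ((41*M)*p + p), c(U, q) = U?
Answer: 998361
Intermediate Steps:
C(M, p) = p + M*(p + 4*M) + 41*M*p (C(M, p) = (p + 4*M)*M + (41*M*p + p) = M*(p + 4*M) + (p + 41*M*p) = p + M*(p + 4*M) + 41*M*p)
V = -299 (V = -224 - (85 - 10) = -224 - 1*75 = -224 - 75 = -299)
C(14, c(-7, -5))*V = (-7 + 4*14² + 42*14*(-7))*(-299) = (-7 + 4*196 - 4116)*(-299) = (-7 + 784 - 4116)*(-299) = -3339*(-299) = 998361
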